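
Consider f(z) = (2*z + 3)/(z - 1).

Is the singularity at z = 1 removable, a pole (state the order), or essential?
Write f(z) = g(z)/(z - 1) with g(z) = 2*z + 3.
g is entire and g(1) = 5 ≠ 0, so no factor of (z - 1) cancels: the Laurent expansion of f about z = 1 starts at the power -1, i.e. lim_{z→z₀} (z - z₀) f(z) = 5 is finite and nonzero.
So z = 1 is a pole of order 1.

Final answer: pole of order 1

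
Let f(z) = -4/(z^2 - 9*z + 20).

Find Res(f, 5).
Write f(z) = P(z)/Q(z) with P(z) = -4 and Q(z) = z^2 - 9*z + 20.
The denominator factors as Q(z) = (z - 4)*(z - 5), so z = 5 is a simple zero of Q and P is analytic there; z = 5 is therefore a simple pole and
  Res(f, z₀) = P(z₀)/Q'(z₀).

Q'(z) = 2*z - 9, so Q'(5) = 1.
P(5) = -4.

Res(f, 5) = (-4)/(1) = -4

Final answer: -4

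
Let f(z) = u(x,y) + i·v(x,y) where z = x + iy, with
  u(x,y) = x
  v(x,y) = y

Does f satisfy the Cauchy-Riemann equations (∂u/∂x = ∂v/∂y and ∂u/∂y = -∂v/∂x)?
∂u/∂x = 1
∂v/∂y = 1
∂u/∂y = 0
∂v/∂x = 0
∂u/∂x = ∂v/∂y and ∂u/∂y = -∂v/∂x hold identically; f is analytic.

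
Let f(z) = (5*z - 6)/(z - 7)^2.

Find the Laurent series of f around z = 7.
Put w = z - (7), i.e. z = w + 7. The denominator is w^2, so it suffices to rewrite the numerator in powers of w.

P(z) = 5*z - 6
P(w + 7) = 29 + 5*w

Dividing each term by w^2:
  f = 29/w^2 + 5/w

Substituting back w = z - 7:
  f(z) = 29/(z - 7)^2 + 5/(z - 7)

The series is finite because the numerator is a polynomial; the negative powers form the principal part, and the coefficient of 1/(z - 7) gives Res(f, 7) = 5.

Final answer: 29/(z - 7)^2 + 5/(z - 7)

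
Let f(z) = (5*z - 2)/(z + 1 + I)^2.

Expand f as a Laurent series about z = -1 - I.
(-7 - 5*I)/(z + 1 + I)^2 + 5/(z + 1 + I)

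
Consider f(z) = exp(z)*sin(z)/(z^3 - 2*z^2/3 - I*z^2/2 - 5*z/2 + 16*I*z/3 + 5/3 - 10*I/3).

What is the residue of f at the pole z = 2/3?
Write f(z) = P(z)/Q(z) with P(z) = exp(z)*sin(z) and Q(z) = z^3 - 2*z^2/3 - I*z^2/2 - 5*z/2 + 16*I*z/3 + 5/3 - 10*I/3.
The denominator factors as Q(z) = (z - 2 + I)*(z - 2/3)*(z + 2 - 3*I/2), so z = 2/3 is a simple zero of Q and P is analytic there; z = 2/3 is therefore a simple pole and
  Res(f, z₀) = P(z₀)/Q'(z₀).

Q'(z) = 3*z^2 - 4*z/3 - I*z - 5/2 + 16*I/3, so Q'(2/3) = -37/18 + 14*I/3.
P(2/3) = exp(2/3)*sin(2/3).

Res(f, 2/3) = (exp(2/3)*sin(2/3))/(-37/18 + 14*I/3) = (-666/8425 - 1512*I/8425)*exp(2/3)*sin(2/3)

Final answer: (-666/8425 - 1512*I/8425)*exp(2/3)*sin(2/3)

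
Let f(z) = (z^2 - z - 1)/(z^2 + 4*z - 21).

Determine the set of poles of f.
The singularities of f are the zeros of the denominator. Factoring,
  z^2 + 4*z - 21 = (z - 3)*(z + 7)
so the candidates are z = 3, z = -7.

Check the numerator P(z) = z^2 - z - 1 at each one:
  P(3) = 5 ≠ 0, so z = 3 is a (simple) pole.
  P(-7) = 55 ≠ 0, so z = -7 is a (simple) pole.

Poles of f: {-7, 3}

Final answer: {-7, 3}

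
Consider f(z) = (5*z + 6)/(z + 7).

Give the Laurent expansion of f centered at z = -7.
Put w = z - (-7), i.e. z = w - 7. The denominator is w, so it suffices to rewrite the numerator in powers of w.

P(z) = 5*z + 6
P(w - 7) = -29 + 5*w

Dividing each term by w:
  f = -29/w + 5

Substituting back w = z + 7:
  f(z) = -29/(z + 7) + 5

The series is finite because the numerator is a polynomial; the negative powers form the principal part, and the coefficient of 1/(z + 7) gives Res(f, -7) = -29.

Final answer: -29/(z + 7) + 5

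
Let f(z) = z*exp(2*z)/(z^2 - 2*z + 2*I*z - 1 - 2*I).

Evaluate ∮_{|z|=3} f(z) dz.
By the residue theorem, ∮_C f(z) dz = 2πi · (sum of the residues of f at the poles inside |z| = 3).

The denominator factors as (z - 2 + I)*(z + I), so the singularities of f are simple poles at z = 2 - I, z = -I.
  |2 - I|² = 5 < 9 = 3², so this pole is inside the contour.
  |-I|² = 1 < 9 = 3², so this pole is inside the contour.

With P(z) = z*exp(2*z) and Q(z) = z^2 - 2*z + 2*I*z - 1 - 2*I, each pole is simple, so Res(f, z₀) = P(z₀)/Q'(z₀) with Q'(z) = 2*z - 2 + 2*I.
  Res(f, 2 - I) = P(2 - I)/Q'(2 - I) = ((2 - I)*exp(4 - 2*I))/(2) = (1 - I/2)*exp(4 - 2*I)
  Res(f, -I) = P(-I)/Q'(-I) = (-I*exp(-2*I))/(-2) = I*exp(-2*I)/2

Sum of residues inside C: (1 - I/2)*exp(4 - 2*I) + I*exp(-2*I)/2
∮_C f(z) dz = 2πi · ((1 - I/2)*exp(4 - 2*I) + I*exp(-2*I)/2) = pi*(1 + 2*I)*exp(4 - 2*I) - pi*exp(-2*I)

Final answer: pi*(1 + 2*I)*exp(4 - 2*I) - pi*exp(-2*I)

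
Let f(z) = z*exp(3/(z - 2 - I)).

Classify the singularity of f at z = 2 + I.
essential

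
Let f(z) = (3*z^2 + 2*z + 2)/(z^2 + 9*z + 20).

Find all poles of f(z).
{-5, -4}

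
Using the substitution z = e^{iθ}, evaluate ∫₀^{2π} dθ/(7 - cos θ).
Call the integral J. The integrand is 2π-periodic and we integrate over a full period, so shifting θ does not change the value (θ → θ + π flips the sign of the trig term). Hence
  J = ∫₀^{2π} dθ/(7 + cos θ).
Put z = e^{iθ}: then cos θ = (z + 1/z)/2, dθ = dz/(iz), and z runs once counterclockwise around |z| = 1:
  J = ∮_{|z|=1} 1/(7 + (z + 1/z)/2) · dz/(iz) = (2/i) ∮_{|z|=1} dz/(z^2 + 14*z + 1).
The roots of z^2 + 14*z + 1 are z = (-7 ± sqrt(7^2 - 1^2)), with sqrt(48) = 4*sqrt(3); their product is 1, so only z₊ = -7 + 4*sqrt(3) lies inside the unit circle (z₋ = -7 - 4*sqrt(3) lies outside).
z₊ is a simple zero of q(z) = z^2 + 14*z + 1, so Res(1/q, z₊) = 1/q'(z₊) with q'(z) = 2*z + 14; and q'(z₊) = (z₊ - z₋) = 8*sqrt(3).
Therefore J = (2/i) · 2πi · 1/(8*sqrt(3)) = 2*pi/(4*sqrt(3)) = sqrt(3)*pi/6

Final answer: sqrt(3)*pi/6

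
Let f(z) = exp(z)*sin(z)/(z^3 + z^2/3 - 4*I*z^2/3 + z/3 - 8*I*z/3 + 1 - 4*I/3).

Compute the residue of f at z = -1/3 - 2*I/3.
Write f(z) = P(z)/Q(z) with P(z) = exp(z)*sin(z) and Q(z) = z^3 + z^2/3 - 4*I*z^2/3 + z/3 - 8*I*z/3 + 1 - 4*I/3.
The denominator factors as Q(z) = (z - 1 - 2*I)*(z + 1)*(z + 1/3 + 2*I/3), so z = -1/3 - 2*I/3 is a simple zero of Q and P is analytic there; z = -1/3 - 2*I/3 is therefore a simple pole and
  Res(f, z₀) = P(z₀)/Q'(z₀).

Q'(z) = 3*z^2 + 2*z/3 - 8*I*z/3 + 1/3 - 8*I/3, so Q'(-1/3 - 2*I/3) = -8/3 - 8*I/9.
P(-1/3 - 2*I/3) = -exp(-1/3 - 2*I/3)*sin(1/3 + 2*I/3).

Res(f, -1/3 - 2*I/3) = (-exp(-1/3 - 2*I/3)*sin(1/3 + 2*I/3))/(-8/3 - 8*I/9) = (27/80 - 9*I/80)*exp(-1/3 - 2*I/3)*sin(1/3 + 2*I/3)

Final answer: (27/80 - 9*I/80)*exp(-1/3 - 2*I/3)*sin(1/3 + 2*I/3)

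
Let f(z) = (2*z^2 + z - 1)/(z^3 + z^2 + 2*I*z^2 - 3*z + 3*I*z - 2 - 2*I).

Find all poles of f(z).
The singularities of f are the zeros of the denominator. Factoring,
  z^3 + z^2 + 2*I*z^2 - 3*z + 3*I*z - 2 - 2*I = (z - 1 + I)*(z + 2)*(z + I)
so the candidates are z = 1 - I, z = -2, z = -I.

Check the numerator P(z) = 2*z^2 + z - 1 at each one:
  P(1 - I) = -5*I ≠ 0, so z = 1 - I is a (simple) pole.
  P(-2) = 5 ≠ 0, so z = -2 is a (simple) pole.
  P(-I) = -3 - I ≠ 0, so z = -I is a (simple) pole.

Poles of f: {-2, -I, 1 - I}

Final answer: {-2, -I, 1 - I}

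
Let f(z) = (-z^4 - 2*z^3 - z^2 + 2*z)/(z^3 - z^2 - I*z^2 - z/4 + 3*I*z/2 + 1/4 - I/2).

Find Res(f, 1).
Write f(z) = P(z)/Q(z) with P(z) = -z^4 - 2*z^3 - z^2 + 2*z and Q(z) = z^3 - z^2 - I*z^2 - z/4 + 3*I*z/2 + 1/4 - I/2.
The denominator factors as Q(z) = (z - 1/2)*(z + 1/2 - I)*(z - 1), so z = 1 is a simple zero of Q and P is analytic there; z = 1 is therefore a simple pole and
  Res(f, z₀) = P(z₀)/Q'(z₀).

Q'(z) = 3*z^2 - 2*z - 2*I*z - 1/4 + 3*I/2, so Q'(1) = 3/4 - I/2.
P(1) = -2.

Res(f, 1) = (-2)/(3/4 - I/2) = -24/13 - 16*I/13

Final answer: -24/13 - 16*I/13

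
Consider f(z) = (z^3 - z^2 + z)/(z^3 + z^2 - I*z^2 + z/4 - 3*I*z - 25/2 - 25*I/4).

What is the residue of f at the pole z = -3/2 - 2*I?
-147/136 - 37*I/272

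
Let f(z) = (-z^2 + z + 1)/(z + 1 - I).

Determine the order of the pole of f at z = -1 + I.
Factor the denominator:
  z + 1 - I = (z + 1 - I)

The numerator P(z) = -z^2 + z + 1 has P(-1 + I) = 3*I ≠ 0, so no factor of (z + 1 - I) cancels.
Near z = -1 + I we can therefore write f(z) = g(z)/(z + 1 - I) with g analytic at -1 + I and g(-1 + I) ≠ 0 (g is just the numerator).

Hence z = -1 + I is a pole of order 1.

Final answer: 1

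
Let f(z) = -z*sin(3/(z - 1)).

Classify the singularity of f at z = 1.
Let u = z - 1. Then
  sin(3/u) = Σ_{k≥0} (-1)^k (3)^(2k+1)/((2k+1)!·u^(2k+1)) = 3/u - 9/(2*u^3) + 81/(40*u^5) + ...
which has infinitely many negative powers of u, so sin(3/(z - 1)) has an essential singularity at z = 1.
The extra factor z is a nonzero polynomial; if the product had at most a pole at z = 1, dividing by that polynomial would leave sin(3/(z - 1)) with at most a pole too — contradiction. (Equivalently, the product's Laurent series still has infinitely many negative powers.)
So the singularity is essential.

Final answer: essential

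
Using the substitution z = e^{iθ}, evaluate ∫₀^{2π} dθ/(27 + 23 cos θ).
sqrt(2)*pi/10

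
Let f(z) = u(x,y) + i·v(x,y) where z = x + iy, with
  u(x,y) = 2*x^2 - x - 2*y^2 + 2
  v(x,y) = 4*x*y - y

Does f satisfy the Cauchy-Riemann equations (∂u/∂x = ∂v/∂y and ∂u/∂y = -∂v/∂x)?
∂u/∂x = 4*x - 1
∂v/∂y = 4*x - 1
∂u/∂y = -4*y
∂v/∂x = 4*y
∂u/∂x = ∂v/∂y and ∂u/∂y = -∂v/∂x hold identically; f is analytic.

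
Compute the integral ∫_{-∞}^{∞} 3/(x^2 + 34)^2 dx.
3*sqrt(34)*pi/2312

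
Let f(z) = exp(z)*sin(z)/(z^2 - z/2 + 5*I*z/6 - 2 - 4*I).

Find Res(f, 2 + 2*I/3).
Write f(z) = P(z)/Q(z) with P(z) = exp(z)*sin(z) and Q(z) = z^2 - z/2 + 5*I*z/6 - 2 - 4*I.
The denominator factors as Q(z) = (z - 2 - 2*I/3)*(z + 3/2 + 3*I/2), so z = 2 + 2*I/3 is a simple zero of Q and P is analytic there; z = 2 + 2*I/3 is therefore a simple pole and
  Res(f, z₀) = P(z₀)/Q'(z₀).

Q'(z) = 2*z - 1/2 + 5*I/6, so Q'(2 + 2*I/3) = 7/2 + 13*I/6.
P(2 + 2*I/3) = exp(2 + 2*I/3)*sin(2 + 2*I/3).

Res(f, 2 + 2*I/3) = (exp(2 + 2*I/3)*sin(2 + 2*I/3))/(7/2 + 13*I/6) = (63/305 - 39*I/305)*exp(2 + 2*I/3)*sin(2 + 2*I/3)

Final answer: (63/305 - 39*I/305)*exp(2 + 2*I/3)*sin(2 + 2*I/3)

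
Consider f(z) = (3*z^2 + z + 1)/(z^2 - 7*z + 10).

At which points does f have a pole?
The singularities of f are the zeros of the denominator. Factoring,
  z^2 - 7*z + 10 = (z - 5)*(z - 2)
so the candidates are z = 5, z = 2.

Check the numerator P(z) = 3*z^2 + z + 1 at each one:
  P(5) = 81 ≠ 0, so z = 5 is a (simple) pole.
  P(2) = 15 ≠ 0, so z = 2 is a (simple) pole.

Poles of f: {2, 5}

Final answer: {2, 5}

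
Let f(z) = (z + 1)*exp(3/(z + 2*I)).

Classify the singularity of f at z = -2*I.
essential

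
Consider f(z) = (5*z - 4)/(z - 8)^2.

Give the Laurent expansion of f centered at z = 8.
Put w = z - (8), i.e. z = w + 8. The denominator is w^2, so it suffices to rewrite the numerator in powers of w.

P(z) = 5*z - 4
P(w + 8) = 36 + 5*w

Dividing each term by w^2:
  f = 36/w^2 + 5/w

Substituting back w = z - 8:
  f(z) = 36/(z - 8)^2 + 5/(z - 8)

The series is finite because the numerator is a polynomial; the negative powers form the principal part, and the coefficient of 1/(z - 8) gives Res(f, 8) = 5.

Final answer: 36/(z - 8)^2 + 5/(z - 8)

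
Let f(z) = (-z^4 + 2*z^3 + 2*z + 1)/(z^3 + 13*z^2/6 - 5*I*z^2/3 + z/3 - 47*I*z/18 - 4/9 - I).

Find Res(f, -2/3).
Write f(z) = P(z)/Q(z) with P(z) = -z^4 + 2*z^3 + 2*z + 1 and Q(z) = z^3 + 13*z^2/6 - 5*I*z^2/3 + z/3 - 47*I*z/18 - 4/9 - I.
The denominator factors as Q(z) = (z - I)*(z + 3/2 - 2*I/3)*(z + 2/3), so z = -2/3 is a simple zero of Q and P is analytic there; z = -2/3 is therefore a simple pole and
  Res(f, z₀) = P(z₀)/Q'(z₀).

Q'(z) = 3*z^2 + 13*z/3 - 10*I*z/3 + 1/3 - 47*I/18, so Q'(-2/3) = -11/9 - 7*I/18.
P(-2/3) = -91/81.

Res(f, -2/3) = (-91/81)/(-11/9 - 7*I/18) = 308/369 - 98*I/369

Final answer: 308/369 - 98*I/369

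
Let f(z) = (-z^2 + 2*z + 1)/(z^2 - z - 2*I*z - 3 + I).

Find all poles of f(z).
{-1 + I, 2 + I}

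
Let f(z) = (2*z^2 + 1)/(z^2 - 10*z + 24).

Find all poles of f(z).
The singularities of f are the zeros of the denominator. Factoring,
  z^2 - 10*z + 24 = (z - 4)*(z - 6)
so the candidates are z = 4, z = 6.

Check the numerator P(z) = 2*z^2 + 1 at each one:
  P(4) = 33 ≠ 0, so z = 4 is a (simple) pole.
  P(6) = 73 ≠ 0, so z = 6 is a (simple) pole.

Poles of f: {4, 6}

Final answer: {4, 6}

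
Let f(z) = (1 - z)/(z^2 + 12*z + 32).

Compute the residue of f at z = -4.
Write f(z) = P(z)/Q(z) with P(z) = 1 - z and Q(z) = z^2 + 12*z + 32.
The denominator factors as Q(z) = (z + 8)*(z + 4), so z = -4 is a simple zero of Q and P is analytic there; z = -4 is therefore a simple pole and
  Res(f, z₀) = P(z₀)/Q'(z₀).

Q'(z) = 2*z + 12, so Q'(-4) = 4.
P(-4) = 5.

Res(f, -4) = (5)/(4) = 5/4

Final answer: 5/4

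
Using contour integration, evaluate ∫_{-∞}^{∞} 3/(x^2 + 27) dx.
Let f(z) = 3/(z^2 + 27). The denominator has no real zeros and deg Q - deg P = 2 ≥ 2, so the integral of f over the upper semicircle |z| = R tends to 0 as R → ∞. Closing the contour in the upper half-plane,
  ∫_{-∞}^{∞} f(x) dx = 2πi · Σ Res(f, z_k)  over the poles with Im z_k > 0.

Zeros of the denominator: z^2 + 27 = 0 gives z = ±3*sqrt(3)*I.
Upper half-plane: z = 3*sqrt(3)*I (simple).

Each pole is a simple zero of Q(z) = z^2 + 27, so Res(f, z₀) = P(z₀)/Q'(z₀) with P(z) = 3, Q'(z) = 2*z:
  Res(f, 3*sqrt(3)*I) = (3)/(6*sqrt(3)*I) = -sqrt(3)*I/6

∫_{-∞}^{∞} f(x) dx = 2πi · (-sqrt(3)*I/6) = sqrt(3)*pi/3

Final answer: sqrt(3)*pi/3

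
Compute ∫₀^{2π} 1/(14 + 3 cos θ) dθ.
Let J = ∫₀^{2π} dθ/(14 + 3 cos θ).
Put z = e^{iθ}: then cos θ = (z + 1/z)/2, dθ = dz/(iz), and z runs once counterclockwise around |z| = 1:
  J = ∮_{|z|=1} 1/(14 + 3*(z + 1/z)/2) · dz/(iz) = (2/i) ∮_{|z|=1} dz/(3*z^2 + 28*z + 3).
The roots of 3*z^2 + 28*z + 3 are z = (-14 ± sqrt(14^2 - 3^2))/3, with sqrt(187) = sqrt(187); their product is 1, so only z₊ = -14/3 + sqrt(187)/3 lies inside the unit circle (z₋ = -14/3 - sqrt(187)/3 lies outside).
z₊ is a simple zero of q(z) = 3*z^2 + 28*z + 3, so Res(1/q, z₊) = 1/q'(z₊) with q'(z) = 6*z + 28; and q'(z₊) = 3*(z₊ - z₋) = 2*sqrt(187).
Therefore J = (2/i) · 2πi · 1/(2*sqrt(187)) = 2*pi/(sqrt(187)) = 2*sqrt(187)*pi/187

Final answer: 2*sqrt(187)*pi/187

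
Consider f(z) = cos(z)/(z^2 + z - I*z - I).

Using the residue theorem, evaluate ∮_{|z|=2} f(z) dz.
By the residue theorem, ∮_C f(z) dz = 2πi · (sum of the residues of f at the poles inside |z| = 2).

The denominator factors as (z + 1)*(z - I), so the singularities of f are simple poles at z = -1, z = I.
  |-1|² = 1 < 4 = 2², so this pole is inside the contour.
  |I|² = 1 < 4 = 2², so this pole is inside the contour.

With P(z) = cos(z) and Q(z) = z^2 + z - I*z - I, each pole is simple, so Res(f, z₀) = P(z₀)/Q'(z₀) with Q'(z) = 2*z + 1 - I.
  Res(f, -1) = P(-1)/Q'(-1) = (cos(1))/(-1 - I) = (-1/2 + I/2)*cos(1)
  Res(f, I) = P(I)/Q'(I) = (cosh(1))/(1 + I) = (1/2 - I/2)*cosh(1)

Sum of residues inside C: (1/2 - I/2)*cosh(1) + (-1/2 + I/2)*cos(1)
∮_C f(z) dz = 2πi · ((1/2 - I/2)*cosh(1) + (-1/2 + I/2)*cos(1)) = pi*(-1 - I)*cos(1) + pi*(1 + I)*cosh(1)

Final answer: pi*(-1 - I)*cos(1) + pi*(1 + I)*cosh(1)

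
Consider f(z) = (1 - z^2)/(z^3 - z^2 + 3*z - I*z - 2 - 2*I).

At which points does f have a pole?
{-2*I, I, 1 + I}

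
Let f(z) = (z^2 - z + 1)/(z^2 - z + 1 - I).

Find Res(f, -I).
Write f(z) = P(z)/Q(z) with P(z) = z^2 - z + 1 and Q(z) = z^2 - z + 1 - I.
The denominator factors as Q(z) = (z + I)*(z - 1 - I), so z = -I is a simple zero of Q and P is analytic there; z = -I is therefore a simple pole and
  Res(f, z₀) = P(z₀)/Q'(z₀).

Q'(z) = 2*z - 1, so Q'(-I) = -1 - 2*I.
P(-I) = I.

Res(f, -I) = (I)/(-1 - 2*I) = -2/5 - I/5

Final answer: -2/5 - I/5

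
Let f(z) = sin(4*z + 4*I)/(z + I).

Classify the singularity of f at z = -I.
Let u = z + I. The argument of sin is 4*z + 4*I = 4u, so
  f = sin(4u)/u = ((4u) - (4u)^3/6 + ...)/u = 4 - (32/3)*u^2 + ...
The Laurent expansion about u = 0 has no negative powers; equivalently lim_{z→-I} f(z) = 4 exists and is finite.
So the singularity is removable.

Final answer: removable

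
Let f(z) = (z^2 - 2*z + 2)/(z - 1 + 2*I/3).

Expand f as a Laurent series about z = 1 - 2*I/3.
Put w = z - (1 - 2*I/3), i.e. z = w + 1 - 2*I/3. The denominator is w, so it suffices to rewrite the numerator in powers of w.

P(z) = z^2 - 2*z + 2
P(w + 1 - 2*I/3) = 5/9 - 4*I*w/3 + w^2

Dividing each term by w:
  f = 5/(9*w) - 4*I/3 + w

Substituting back w = z - 1 + 2*I/3:
  f(z) = 5/(9*(z - 1 + 2*I/3)) - 4*I/3 + (z - 1 + 2*I/3)

The series is finite because the numerator is a polynomial; the negative powers form the principal part, and the coefficient of 1/(z - 1 + 2*I/3) gives Res(f, 1 - 2*I/3) = 5/9.

Final answer: 5/(9*(z - 1 + 2*I/3)) - 4*I/3 + (z - 1 + 2*I/3)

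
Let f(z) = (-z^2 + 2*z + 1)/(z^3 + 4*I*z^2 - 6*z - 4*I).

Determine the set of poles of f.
The singularities of f are the zeros of the denominator. Factoring,
  z^3 + 4*I*z^2 - 6*z - 4*I = (z + 2*I)*(z + 1 + I)*(z - 1 + I)
so the candidates are z = -2*I, z = -1 - I, z = 1 - I.

Check the numerator P(z) = -z^2 + 2*z + 1 at each one:
  P(-2*I) = 5 - 4*I ≠ 0, so z = -2*I is a (simple) pole.
  P(-1 - I) = -1 - 4*I ≠ 0, so z = -1 - I is a (simple) pole.
  P(1 - I) = 3 ≠ 0, so z = 1 - I is a (simple) pole.

Poles of f: {-1 - I, -2*I, 1 - I}

Final answer: {-1 - I, -2*I, 1 - I}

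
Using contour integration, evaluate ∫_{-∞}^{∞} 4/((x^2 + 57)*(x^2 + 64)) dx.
Let f(z) = 4/((z^2 + 57)*(z^2 + 64)). The denominator has no real zeros and deg Q - deg P = 4 ≥ 2, so the integral of f over the upper semicircle |z| = R tends to 0 as R → ∞. Closing the contour in the upper half-plane,
  ∫_{-∞}^{∞} f(x) dx = 2πi · Σ Res(f, z_k)  over the poles with Im z_k > 0.

Zeros of the denominator: z^2 + 64 = 0 gives z = ±8*I; z^2 + 57 = 0 gives z = ±sqrt(57)*I.
Upper half-plane: z = 8*I, z = sqrt(57)*I (simple).

Each pole is a simple zero of Q(z) = z^4 + 121*z^2 + 3648, so Res(f, z₀) = P(z₀)/Q'(z₀) with P(z) = 4, Q'(z) = 4*z^3 + 242*z:
  Res(f, 8*I) = (4)/(-112*I) = I/28
  Res(f, sqrt(57)*I) = (4)/(14*sqrt(57)*I) = -2*sqrt(57)*I/399

Sum of residues: I*(57 - 8*sqrt(57))/1596
∫_{-∞}^{∞} f(x) dx = 2πi · (I*(57 - 8*sqrt(57))/1596) = pi*(-57 + 8*sqrt(57))/798

Final answer: pi*(-57 + 8*sqrt(57))/798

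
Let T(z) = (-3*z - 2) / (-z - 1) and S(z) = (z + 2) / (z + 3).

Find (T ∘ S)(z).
(5*z + 12)/(2*z + 5)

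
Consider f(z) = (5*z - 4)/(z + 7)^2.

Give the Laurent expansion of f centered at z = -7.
Put w = z - (-7), i.e. z = w - 7. The denominator is w^2, so it suffices to rewrite the numerator in powers of w.

P(z) = 5*z - 4
P(w - 7) = -39 + 5*w

Dividing each term by w^2:
  f = -39/w^2 + 5/w

Substituting back w = z + 7:
  f(z) = -39/(z + 7)^2 + 5/(z + 7)

The series is finite because the numerator is a polynomial; the negative powers form the principal part, and the coefficient of 1/(z + 7) gives Res(f, -7) = 5.

Final answer: -39/(z + 7)^2 + 5/(z + 7)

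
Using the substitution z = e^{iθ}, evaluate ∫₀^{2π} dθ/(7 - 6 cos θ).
Call the integral J. The integrand is 2π-periodic and we integrate over a full period, so shifting θ does not change the value (θ → θ + π flips the sign of the trig term). Hence
  J = ∫₀^{2π} dθ/(7 + 6 cos θ).
Put z = e^{iθ}: then cos θ = (z + 1/z)/2, dθ = dz/(iz), and z runs once counterclockwise around |z| = 1:
  J = ∮_{|z|=1} 1/(7 + 6*(z + 1/z)/2) · dz/(iz) = (2/i) ∮_{|z|=1} dz/(6*z^2 + 14*z + 6).
The roots of 6*z^2 + 14*z + 6 are z = (-7 ± sqrt(7^2 - 6^2))/6, with sqrt(13) = sqrt(13); their product is 1, so only z₊ = -7/6 + sqrt(13)/6 lies inside the unit circle (z₋ = -7/6 - sqrt(13)/6 lies outside).
z₊ is a simple zero of q(z) = 6*z^2 + 14*z + 6, so Res(1/q, z₊) = 1/q'(z₊) with q'(z) = 12*z + 14; and q'(z₊) = 6*(z₊ - z₋) = 2*sqrt(13).
Therefore J = (2/i) · 2πi · 1/(2*sqrt(13)) = 2*pi/(sqrt(13)) = 2*sqrt(13)*pi/13

Final answer: 2*sqrt(13)*pi/13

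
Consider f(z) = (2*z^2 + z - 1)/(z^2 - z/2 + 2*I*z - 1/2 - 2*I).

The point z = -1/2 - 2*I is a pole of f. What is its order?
Factor the denominator:
  z^2 - z/2 + 2*I*z - 1/2 - 2*I = (z + 1/2 + 2*I)*(z - 1)

The numerator P(z) = 2*z^2 + z - 1 has P(-1/2 - 2*I) = -9 + 2*I ≠ 0, so no factor of (z + 1/2 + 2*I) cancels.
Near z = -1/2 - 2*I we can therefore write f(z) = g(z)/(z + 1/2 + 2*I) with g analytic at -1/2 - 2*I and g(-1/2 - 2*I) ≠ 0 (g is the numerator divided by the remaining denominator factors).

Hence z = -1/2 - 2*I is a pole of order 1.

Final answer: 1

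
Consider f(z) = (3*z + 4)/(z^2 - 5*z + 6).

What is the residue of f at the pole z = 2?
Write f(z) = P(z)/Q(z) with P(z) = 3*z + 4 and Q(z) = z^2 - 5*z + 6.
The denominator factors as Q(z) = (z - 3)*(z - 2), so z = 2 is a simple zero of Q and P is analytic there; z = 2 is therefore a simple pole and
  Res(f, z₀) = P(z₀)/Q'(z₀).

Q'(z) = 2*z - 5, so Q'(2) = -1.
P(2) = 10.

Res(f, 2) = (10)/(-1) = -10

Final answer: -10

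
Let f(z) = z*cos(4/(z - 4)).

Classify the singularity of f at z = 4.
Let u = z - 4. Then
  cos(4/u) = Σ_{k≥0} (-1)^k (4)^(2k)/((2k)!·u^(2k)) = 1 - 8/u^2 + 32/(3*u^4) + ...
which has infinitely many negative powers of u, so cos(4/(z - 4)) has an essential singularity at z = 4.
The extra factor z is a nonzero polynomial; if the product had at most a pole at z = 4, dividing by that polynomial would leave cos(4/(z - 4)) with at most a pole too — contradiction. (Equivalently, the product's Laurent series still has infinitely many negative powers.)
So the singularity is essential.

Final answer: essential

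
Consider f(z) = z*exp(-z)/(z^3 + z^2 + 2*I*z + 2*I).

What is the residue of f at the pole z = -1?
Write f(z) = P(z)/Q(z) with P(z) = z*exp(-z) and Q(z) = z^3 + z^2 + 2*I*z + 2*I.
The denominator factors as Q(z) = (z - 1 + I)*(z + 1 - I)*(z + 1), so z = -1 is a simple zero of Q and P is analytic there; z = -1 is therefore a simple pole and
  Res(f, z₀) = P(z₀)/Q'(z₀).

Q'(z) = 3*z^2 + 2*z + 2*I, so Q'(-1) = 1 + 2*I.
P(-1) = -exp(1).

Res(f, -1) = (-exp(1))/(1 + 2*I) = exp(1)*(-1/5 + 2*I/5)

Final answer: exp(1)*(-1/5 + 2*I/5)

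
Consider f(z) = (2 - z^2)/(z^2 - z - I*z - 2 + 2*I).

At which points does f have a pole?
{-1 + I, 2}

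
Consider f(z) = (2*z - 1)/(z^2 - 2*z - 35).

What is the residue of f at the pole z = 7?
Write f(z) = P(z)/Q(z) with P(z) = 2*z - 1 and Q(z) = z^2 - 2*z - 35.
The denominator factors as Q(z) = (z + 5)*(z - 7), so z = 7 is a simple zero of Q and P is analytic there; z = 7 is therefore a simple pole and
  Res(f, z₀) = P(z₀)/Q'(z₀).

Q'(z) = 2*z - 2, so Q'(7) = 12.
P(7) = 13.

Res(f, 7) = (13)/(12) = 13/12

Final answer: 13/12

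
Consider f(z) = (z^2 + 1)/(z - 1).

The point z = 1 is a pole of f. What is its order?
Factor the denominator:
  z - 1 = (z - 1)

The numerator P(z) = z^2 + 1 has P(1) = 2 ≠ 0, so no factor of (z - 1) cancels.
Near z = 1 we can therefore write f(z) = g(z)/(z - 1) with g analytic at 1 and g(1) ≠ 0 (g is just the numerator).

Hence z = 1 is a pole of order 1.

Final answer: 1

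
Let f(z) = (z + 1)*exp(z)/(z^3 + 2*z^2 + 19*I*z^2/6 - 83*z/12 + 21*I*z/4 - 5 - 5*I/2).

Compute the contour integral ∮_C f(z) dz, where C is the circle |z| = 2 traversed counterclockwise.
By the residue theorem, ∮_C f(z) dz = 2πi · (sum of the residues of f at the poles inside |z| = 2).

The denominator factors as (z - 3/2 + 3*I/2)*(z + 3 + I)*(z + 1/2 + 2*I/3), so the singularities of f are simple poles at z = 3/2 - 3*I/2, z = -3 - I, z = -1/2 - 2*I/3.
  |3/2 - 3*I/2|² = 9/2 > 4 = 2², so this pole is outside the contour.
  |-3 - I|² = 10 > 4 = 2², so this pole is outside the contour.
  |-1/2 - 2*I/3|² = 25/36 < 4 = 2², so this pole is inside the contour.

With P(z) = (z + 1)*exp(z) and Q(z) = z^3 + 2*z^2 + 19*I*z^2/6 - 83*z/12 + 21*I*z/4 - 5 - 5*I/2, each pole is simple, so Res(f, z₀) = P(z₀)/Q'(z₀) with Q'(z) = 3*z^2 + 4*z + 19*I*z/3 - 83/12 + 21*I/4.
  Res(f, -1/2 - 2*I/3) = P(-1/2 - 2*I/3)/Q'(-1/2 - 2*I/3) = ((1/2 - 2*I/3)*exp(-1/2 - 2*I/3))/(-95/18 + 17*I/12) = (-4644/38701 + 3642*I/38701)*exp(-1/2 - 2*I/3)

∮_C f(z) dz = 2πi · ((-4644/38701 + 3642*I/38701)*exp(-1/2 - 2*I/3)) = pi*(-7284/38701 - 9288*I/38701)*exp(-1/2 - 2*I/3)

Final answer: pi*(-7284/38701 - 9288*I/38701)*exp(-1/2 - 2*I/3)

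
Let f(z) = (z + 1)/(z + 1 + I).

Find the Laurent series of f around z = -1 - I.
Put w = z - (-1 - I), i.e. z = w - 1 - I. The denominator is w, so it suffices to rewrite the numerator in powers of w.

P(z) = z + 1
P(w - 1 - I) = -I + w

Dividing each term by w:
  f = -I/w + 1

Substituting back w = z + 1 + I:
  f(z) = -I/(z + 1 + I) + 1

The series is finite because the numerator is a polynomial; the negative powers form the principal part, and the coefficient of 1/(z + 1 + I) gives Res(f, -1 - I) = -I.

Final answer: -I/(z + 1 + I) + 1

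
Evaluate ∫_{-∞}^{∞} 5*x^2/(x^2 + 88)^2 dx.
Let f(z) = 5*z^2/(z^2 + 88)^2. The denominator has no real zeros and deg Q - deg P = 2 ≥ 2, so the integral of f over the upper semicircle |z| = R tends to 0 as R → ∞. Closing the contour in the upper half-plane,
  ∫_{-∞}^{∞} f(x) dx = 2πi · Σ Res(f, z_k)  over the poles with Im z_k > 0.

Zeros of the denominator: z^2 + 88 = 0 gives z = ±2*sqrt(22)*I.
Upper half-plane: z = 2*sqrt(22)*I (a pole of order 2).

Write f(z) = g(z)/(z - 2*sqrt(22)*I)^2 with g(z) = 5*z^2/(z + 2*sqrt(22)*I)^2. For a double pole, Res(f, z₀) = g'(z₀):
  g'(z) = 20*sqrt(22)*I*z/(z + 2*sqrt(22)*I)^3
  Res(f, 2*sqrt(22)*I) = g'(2*sqrt(22)*I) = -5*sqrt(22)*I/176

∫_{-∞}^{∞} f(x) dx = 2πi · (-5*sqrt(22)*I/176) = 5*sqrt(22)*pi/88

Final answer: 5*sqrt(22)*pi/88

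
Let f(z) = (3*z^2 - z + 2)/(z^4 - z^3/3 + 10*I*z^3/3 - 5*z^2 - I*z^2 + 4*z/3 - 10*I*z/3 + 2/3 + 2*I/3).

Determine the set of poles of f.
The singularities of f are the zeros of the denominator. Factoring,
  z^4 - z^3/3 + 10*I*z^3/3 - 5*z^2 - I*z^2 + 4*z/3 - 10*I*z/3 + 2/3 + 2*I/3 = (z + 1 + I)*(z + I)*(z - 1/3 + I/3)*(z - 1 + I)
so the candidates are z = -1 - I, z = -I, z = 1/3 - I/3, z = 1 - I.

Check the numerator P(z) = 3*z^2 - z + 2 at each one:
  P(-1 - I) = 3 + 7*I ≠ 0, so z = -1 - I is a (simple) pole.
  P(-I) = -1 + I ≠ 0, so z = -I is a (simple) pole.
  P(1/3 - I/3) = 5/3 - I/3 ≠ 0, so z = 1/3 - I/3 is a (simple) pole.
  P(1 - I) = 1 - 5*I ≠ 0, so z = 1 - I is a (simple) pole.

Poles of f: {-1 - I, -I, 1/3 - I/3, 1 - I}

Final answer: {-1 - I, -I, 1/3 - I/3, 1 - I}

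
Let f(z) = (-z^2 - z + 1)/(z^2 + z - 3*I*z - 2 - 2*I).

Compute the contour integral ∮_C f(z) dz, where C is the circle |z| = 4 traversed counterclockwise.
By the residue theorem, ∮_C f(z) dz = 2πi · (sum of the residues of f at the poles inside |z| = 4).

The denominator factors as (z + 1 - I)*(z - 2*I), so the singularities of f are simple poles at z = -1 + I, z = 2*I.
  |-1 + I|² = 2 < 16 = 4², so this pole is inside the contour.
  |2*I|² = 4 < 16 = 4², so this pole is inside the contour.

With P(z) = -z^2 - z + 1 and Q(z) = z^2 + z - 3*I*z - 2 - 2*I, each pole is simple, so Res(f, z₀) = P(z₀)/Q'(z₀) with Q'(z) = 2*z + 1 - 3*I.
  Res(f, -1 + I) = P(-1 + I)/Q'(-1 + I) = (2 + I)/(-1 - I) = -3/2 + I/2
  Res(f, 2*I) = P(2*I)/Q'(2*I) = (5 - 2*I)/(1 + I) = 3/2 - 7*I/2

Sum of residues inside C: -3*I
∮_C f(z) dz = 2πi · (-3*I) = 6*pi

Final answer: 6*pi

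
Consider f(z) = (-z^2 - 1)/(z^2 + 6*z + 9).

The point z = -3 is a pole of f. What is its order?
Factor the denominator:
  z^2 + 6*z + 9 = (z + 3)^2

The numerator P(z) = -z^2 - 1 has P(-3) = -10 ≠ 0, so no factor of (z + 3) cancels.
Near z = -3 we can therefore write f(z) = g(z)/(z + 3)^2 with g analytic at -3 and g(-3) ≠ 0 (g is just the numerator).

Hence z = -3 is a pole of order 2.

Final answer: 2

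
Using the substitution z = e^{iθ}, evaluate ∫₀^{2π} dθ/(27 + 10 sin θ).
2*sqrt(629)*pi/629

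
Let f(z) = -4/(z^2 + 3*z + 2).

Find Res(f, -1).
Write f(z) = P(z)/Q(z) with P(z) = -4 and Q(z) = z^2 + 3*z + 2.
The denominator factors as Q(z) = (z + 1)*(z + 2), so z = -1 is a simple zero of Q and P is analytic there; z = -1 is therefore a simple pole and
  Res(f, z₀) = P(z₀)/Q'(z₀).

Q'(z) = 2*z + 3, so Q'(-1) = 1.
P(-1) = -4.

Res(f, -1) = (-4)/(1) = -4

Final answer: -4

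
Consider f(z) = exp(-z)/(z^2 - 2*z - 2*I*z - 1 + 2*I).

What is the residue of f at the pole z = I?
Write f(z) = P(z)/Q(z) with P(z) = exp(-z) and Q(z) = z^2 - 2*z - 2*I*z - 1 + 2*I.
The denominator factors as Q(z) = (z - 2 - I)*(z - I), so z = I is a simple zero of Q and P is analytic there; z = I is therefore a simple pole and
  Res(f, z₀) = P(z₀)/Q'(z₀).

Q'(z) = 2*z - 2 - 2*I, so Q'(I) = -2.
P(I) = exp(-I).

Res(f, I) = (exp(-I))/(-2) = -exp(-I)/2

Final answer: -exp(-I)/2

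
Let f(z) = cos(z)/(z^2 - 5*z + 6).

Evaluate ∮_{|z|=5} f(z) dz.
By the residue theorem, ∮_C f(z) dz = 2πi · (sum of the residues of f at the poles inside |z| = 5).

The denominator factors as (z - 3)*(z - 2), so the singularities of f are simple poles at z = 3, z = 2.
  |3|² = 9 < 25 = 5², so this pole is inside the contour.
  |2|² = 4 < 25 = 5², so this pole is inside the contour.

With P(z) = cos(z) and Q(z) = z^2 - 5*z + 6, each pole is simple, so Res(f, z₀) = P(z₀)/Q'(z₀) with Q'(z) = 2*z - 5.
  Res(f, 3) = P(3)/Q'(3) = (cos(3))/(1) = cos(3)
  Res(f, 2) = P(2)/Q'(2) = (cos(2))/(-1) = -cos(2)

Sum of residues inside C: cos(3) - cos(2)
∮_C f(z) dz = 2πi · (cos(3) - cos(2)) = 2*I*pi*cos(3) - 2*I*pi*cos(2)

Final answer: 2*I*pi*cos(3) - 2*I*pi*cos(2)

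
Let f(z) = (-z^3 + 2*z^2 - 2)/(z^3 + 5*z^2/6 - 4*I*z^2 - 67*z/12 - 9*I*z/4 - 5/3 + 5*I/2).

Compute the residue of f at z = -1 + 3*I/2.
-157/50 - 237*I/25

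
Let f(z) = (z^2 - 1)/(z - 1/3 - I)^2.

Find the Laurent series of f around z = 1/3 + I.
Put w = z - (1/3 + I), i.e. z = w + 1/3 + I. The denominator is w^2, so it suffices to rewrite the numerator in powers of w.

P(z) = z^2 - 1
P(w + 1/3 + I) = -17/9 + 2*I/3 + (2/3 + 2*I)*w + w^2

Dividing each term by w^2:
  f = (-17/9 + 2*I/3)/w^2 + (2/3 + 2*I)/w + 1

Substituting back w = z - 1/3 - I:
  f(z) = (-17/9 + 2*I/3)/(z - 1/3 - I)^2 + (2/3 + 2*I)/(z - 1/3 - I) + 1

The series is finite because the numerator is a polynomial; the negative powers form the principal part, and the coefficient of 1/(z - 1/3 - I) gives Res(f, 1/3 + I) = 2/3 + 2*I.

Final answer: (-17/9 + 2*I/3)/(z - 1/3 - I)^2 + (2/3 + 2*I)/(z - 1/3 - I) + 1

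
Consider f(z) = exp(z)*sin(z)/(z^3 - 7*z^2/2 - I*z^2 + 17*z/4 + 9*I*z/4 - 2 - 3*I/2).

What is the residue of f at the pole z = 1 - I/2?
Write f(z) = P(z)/Q(z) with P(z) = exp(z)*sin(z) and Q(z) = z^3 - 7*z^2/2 - I*z^2 + 17*z/4 + 9*I*z/4 - 2 - 3*I/2.
The denominator factors as Q(z) = (z - 1 - I)*(z - 1 + I/2)*(z - 3/2 - I/2), so z = 1 - I/2 is a simple zero of Q and P is analytic there; z = 1 - I/2 is therefore a simple pole and
  Res(f, z₀) = P(z₀)/Q'(z₀).

Q'(z) = 3*z^2 - 7*z - 2*I*z + 17/4 + 9*I/4, so Q'(1 - I/2) = -3/2 + 3*I/4.
P(1 - I/2) = exp(1 - I/2)*sin(1 - I/2).

Res(f, 1 - I/2) = (exp(1 - I/2)*sin(1 - I/2))/(-3/2 + 3*I/4) = (-8/15 - 4*I/15)*exp(1 - I/2)*sin(1 - I/2)

Final answer: (-8/15 - 4*I/15)*exp(1 - I/2)*sin(1 - I/2)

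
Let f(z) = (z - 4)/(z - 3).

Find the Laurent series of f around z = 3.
Put w = z - (3), i.e. z = w + 3. The denominator is w, so it suffices to rewrite the numerator in powers of w.

P(z) = z - 4
P(w + 3) = -1 + w

Dividing each term by w:
  f = -1/w + 1

Substituting back w = z - 3:
  f(z) = -1/(z - 3) + 1

The series is finite because the numerator is a polynomial; the negative powers form the principal part, and the coefficient of 1/(z - 3) gives Res(f, 3) = -1.

Final answer: -1/(z - 3) + 1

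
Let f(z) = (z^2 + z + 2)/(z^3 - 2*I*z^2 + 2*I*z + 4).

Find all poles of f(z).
The singularities of f are the zeros of the denominator. Factoring,
  z^3 - 2*I*z^2 + 2*I*z + 4 = (z + 1 - I)*(z - 2*I)*(z - 1 + I)
so the candidates are z = -1 + I, z = 2*I, z = 1 - I.

Check the numerator P(z) = z^2 + z + 2 at each one:
  P(-1 + I) = 1 - I ≠ 0, so z = -1 + I is a (simple) pole.
  P(2*I) = -2 + 2*I ≠ 0, so z = 2*I is a (simple) pole.
  P(1 - I) = 3 - 3*I ≠ 0, so z = 1 - I is a (simple) pole.

Poles of f: {-1 + I, 2*I, 1 - I}

Final answer: {-1 + I, 2*I, 1 - I}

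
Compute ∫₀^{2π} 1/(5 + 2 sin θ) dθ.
Call the integral J. The integrand is 2π-periodic and we integrate over a full period, so shifting θ does not change the value (θ → θ + π/2 turns sin θ into cos θ). Hence
  J = ∫₀^{2π} dθ/(5 + 2 cos θ).
Put z = e^{iθ}: then cos θ = (z + 1/z)/2, dθ = dz/(iz), and z runs once counterclockwise around |z| = 1:
  J = ∮_{|z|=1} 1/(5 + 2*(z + 1/z)/2) · dz/(iz) = (2/i) ∮_{|z|=1} dz/(2*z^2 + 10*z + 2).
The roots of 2*z^2 + 10*z + 2 are z = (-5 ± sqrt(5^2 - 2^2))/2, with sqrt(21) = sqrt(21); their product is 1, so only z₊ = -5/2 + sqrt(21)/2 lies inside the unit circle (z₋ = -5/2 - sqrt(21)/2 lies outside).
z₊ is a simple zero of q(z) = 2*z^2 + 10*z + 2, so Res(1/q, z₊) = 1/q'(z₊) with q'(z) = 4*z + 10; and q'(z₊) = 2*(z₊ - z₋) = 2*sqrt(21).
Therefore J = (2/i) · 2πi · 1/(2*sqrt(21)) = 2*pi/(sqrt(21)) = 2*sqrt(21)*pi/21

Final answer: 2*sqrt(21)*pi/21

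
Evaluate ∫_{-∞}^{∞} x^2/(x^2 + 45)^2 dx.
Let f(z) = z^2/(z^2 + 45)^2. The denominator has no real zeros and deg Q - deg P = 2 ≥ 2, so the integral of f over the upper semicircle |z| = R tends to 0 as R → ∞. Closing the contour in the upper half-plane,
  ∫_{-∞}^{∞} f(x) dx = 2πi · Σ Res(f, z_k)  over the poles with Im z_k > 0.

Zeros of the denominator: z^2 + 45 = 0 gives z = ±3*sqrt(5)*I.
Upper half-plane: z = 3*sqrt(5)*I (a pole of order 2).

Write f(z) = g(z)/(z - 3*sqrt(5)*I)^2 with g(z) = z^2/(z + 3*sqrt(5)*I)^2. For a double pole, Res(f, z₀) = g'(z₀):
  g'(z) = 6*sqrt(5)*I*z/(z + 3*sqrt(5)*I)^3
  Res(f, 3*sqrt(5)*I) = g'(3*sqrt(5)*I) = -sqrt(5)*I/60

∫_{-∞}^{∞} f(x) dx = 2πi · (-sqrt(5)*I/60) = sqrt(5)*pi/30

Final answer: sqrt(5)*pi/30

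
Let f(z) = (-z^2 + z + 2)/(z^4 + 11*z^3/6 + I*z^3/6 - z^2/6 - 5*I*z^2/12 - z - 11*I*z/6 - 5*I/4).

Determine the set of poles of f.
The singularities of f are the zeros of the denominator. Factoring,
  z^4 + 11*z^3/6 + I*z^3/6 - z^2/6 - 5*I*z^2/12 - z - 11*I*z/6 - 5*I/4 = (z - 1 - I/2)*(z + 1)*(z + 1/3 + 2*I/3)*(z + 3/2)
so the candidates are z = 1 + I/2, z = -1, z = -1/3 - 2*I/3, z = -3/2.

Check the numerator P(z) = -z^2 + z + 2 at each one:
  P(1 + I/2) = 9/4 - I/2 ≠ 0, so z = 1 + I/2 is a (simple) pole.
  P(-1) = 0, so the factor (z + 1) cancels and z = -1 is only a removable singularity, not a pole.
  P(-1/3 - 2*I/3) = 2 - 10*I/9 ≠ 0, so z = -1/3 - 2*I/3 is a (simple) pole.
  P(-3/2) = -7/4 ≠ 0, so z = -3/2 is a (simple) pole.

Poles of f: {-3/2, -1/3 - 2*I/3, 1 + I/2}

Final answer: {-3/2, -1/3 - 2*I/3, 1 + I/2}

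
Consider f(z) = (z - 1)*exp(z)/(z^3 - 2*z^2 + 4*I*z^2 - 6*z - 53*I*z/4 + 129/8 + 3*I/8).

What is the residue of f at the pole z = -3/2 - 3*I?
(-81/325 + 37*I/325)*exp(-3/2 - 3*I)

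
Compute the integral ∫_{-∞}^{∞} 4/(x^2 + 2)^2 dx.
sqrt(2)*pi/2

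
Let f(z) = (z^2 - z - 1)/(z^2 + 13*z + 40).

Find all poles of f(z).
The singularities of f are the zeros of the denominator. Factoring,
  z^2 + 13*z + 40 = (z + 8)*(z + 5)
so the candidates are z = -8, z = -5.

Check the numerator P(z) = z^2 - z - 1 at each one:
  P(-8) = 71 ≠ 0, so z = -8 is a (simple) pole.
  P(-5) = 29 ≠ 0, so z = -5 is a (simple) pole.

Poles of f: {-8, -5}

Final answer: {-8, -5}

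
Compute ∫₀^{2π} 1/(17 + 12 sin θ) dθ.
Call the integral J. The integrand is 2π-periodic and we integrate over a full period, so shifting θ does not change the value (θ → θ + π/2 turns sin θ into cos θ). Hence
  J = ∫₀^{2π} dθ/(17 + 12 cos θ).
Put z = e^{iθ}: then cos θ = (z + 1/z)/2, dθ = dz/(iz), and z runs once counterclockwise around |z| = 1:
  J = ∮_{|z|=1} 1/(17 + 12*(z + 1/z)/2) · dz/(iz) = (2/i) ∮_{|z|=1} dz/(12*z^2 + 34*z + 12).
The roots of 12*z^2 + 34*z + 12 are z = (-17 ± sqrt(17^2 - 12^2))/12, with sqrt(145) = sqrt(145); their product is 1, so only z₊ = -17/12 + sqrt(145)/12 lies inside the unit circle (z₋ = -17/12 - sqrt(145)/12 lies outside).
z₊ is a simple zero of q(z) = 12*z^2 + 34*z + 12, so Res(1/q, z₊) = 1/q'(z₊) with q'(z) = 24*z + 34; and q'(z₊) = 12*(z₊ - z₋) = 2*sqrt(145).
Therefore J = (2/i) · 2πi · 1/(2*sqrt(145)) = 2*pi/(sqrt(145)) = 2*sqrt(145)*pi/145

Final answer: 2*sqrt(145)*pi/145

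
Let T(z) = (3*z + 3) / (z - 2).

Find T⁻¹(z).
(2*z + 3)/(z - 3)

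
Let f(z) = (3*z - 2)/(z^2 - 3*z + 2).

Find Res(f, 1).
Write f(z) = P(z)/Q(z) with P(z) = 3*z - 2 and Q(z) = z^2 - 3*z + 2.
The denominator factors as Q(z) = (z - 1)*(z - 2), so z = 1 is a simple zero of Q and P is analytic there; z = 1 is therefore a simple pole and
  Res(f, z₀) = P(z₀)/Q'(z₀).

Q'(z) = 2*z - 3, so Q'(1) = -1.
P(1) = 1.

Res(f, 1) = (1)/(-1) = -1

Final answer: -1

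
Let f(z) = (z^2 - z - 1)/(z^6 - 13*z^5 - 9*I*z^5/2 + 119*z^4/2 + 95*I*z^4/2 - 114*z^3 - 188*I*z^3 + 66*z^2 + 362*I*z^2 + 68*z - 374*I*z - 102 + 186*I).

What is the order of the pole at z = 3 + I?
Factor the denominator:
  z^6 - 13*z^5 - 9*I*z^5/2 + 119*z^4/2 + 95*I*z^4/2 - 114*z^3 - 188*I*z^3 + 66*z^2 + 362*I*z^2 + 68*z - 374*I*z - 102 + 186*I = (z - 3 - I)^4*(z - 3*I/2)*(z - 1 + I)

The numerator P(z) = z^2 - z - 1 has P(3 + I) = 4 + 5*I ≠ 0, so no factor of (z - 3 - I) cancels.
Near z = 3 + I we can therefore write f(z) = g(z)/(z - 3 - I)^4 with g analytic at 3 + I and g(3 + I) ≠ 0 (g is the numerator divided by the remaining denominator factors).

Hence z = 3 + I is a pole of order 4.

Final answer: 4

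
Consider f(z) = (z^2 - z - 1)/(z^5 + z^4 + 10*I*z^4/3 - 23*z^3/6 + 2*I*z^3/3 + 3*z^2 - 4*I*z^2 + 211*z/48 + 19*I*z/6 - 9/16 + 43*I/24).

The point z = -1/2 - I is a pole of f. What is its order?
Factor the denominator:
  z^5 + z^4 + 10*I*z^4/3 - 23*z^3/6 + 2*I*z^3/3 + 3*z^2 - 4*I*z^2 + 211*z/48 + 19*I*z/6 - 9/16 + 43*I/24 = (z + 1/2 + I)^4*(z - 1 - 2*I/3)

The numerator P(z) = z^2 - z - 1 has P(-1/2 - I) = -5/4 + 2*I ≠ 0, so no factor of (z + 1/2 + I) cancels.
Near z = -1/2 - I we can therefore write f(z) = g(z)/(z + 1/2 + I)^4 with g analytic at -1/2 - I and g(-1/2 - I) ≠ 0 (g is the numerator divided by the remaining denominator factors).

Hence z = -1/2 - I is a pole of order 4.

Final answer: 4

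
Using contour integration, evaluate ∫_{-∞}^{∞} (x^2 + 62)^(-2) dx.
sqrt(62)*pi/7688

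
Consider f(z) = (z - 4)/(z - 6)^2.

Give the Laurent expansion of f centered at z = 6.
Put w = z - (6), i.e. z = w + 6. The denominator is w^2, so it suffices to rewrite the numerator in powers of w.

P(z) = z - 4
P(w + 6) = 2 + w

Dividing each term by w^2:
  f = 2/w^2 + 1/w

Substituting back w = z - 6:
  f(z) = 2/(z - 6)^2 + 1/(z - 6)

The series is finite because the numerator is a polynomial; the negative powers form the principal part, and the coefficient of 1/(z - 6) gives Res(f, 6) = 1.

Final answer: 2/(z - 6)^2 + 1/(z - 6)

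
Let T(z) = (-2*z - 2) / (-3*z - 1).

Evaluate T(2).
Substitute z = 2:
  numerator:   -2*(2) - 2 = -6
  denominator: -3*(2) - 1 = -7
T(2) = (-6)/(-7) = 6/7

Final answer: 6/7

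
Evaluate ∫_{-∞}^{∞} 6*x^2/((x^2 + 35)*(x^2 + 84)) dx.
Let f(z) = 6*z^2/((z^2 + 35)*(z^2 + 84)). The denominator has no real zeros and deg Q - deg P = 2 ≥ 2, so the integral of f over the upper semicircle |z| = R tends to 0 as R → ∞. Closing the contour in the upper half-plane,
  ∫_{-∞}^{∞} f(x) dx = 2πi · Σ Res(f, z_k)  over the poles with Im z_k > 0.

Zeros of the denominator: z^2 + 84 = 0 gives z = ±2*sqrt(21)*I; z^2 + 35 = 0 gives z = ±sqrt(35)*I.
Upper half-plane: z = 2*sqrt(21)*I, z = sqrt(35)*I (simple).

Each pole is a simple zero of Q(z) = z^4 + 119*z^2 + 2940, so Res(f, z₀) = P(z₀)/Q'(z₀) with P(z) = 6*z^2, Q'(z) = 4*z^3 + 238*z:
  Res(f, 2*sqrt(21)*I) = (-504)/(-196*sqrt(21)*I) = -6*sqrt(21)*I/49
  Res(f, sqrt(35)*I) = (-210)/(98*sqrt(35)*I) = 3*sqrt(35)*I/49

Sum of residues: 3*I*(-2*sqrt(21) + sqrt(35))/49
∫_{-∞}^{∞} f(x) dx = 2πi · (3*I*(-2*sqrt(21) + sqrt(35))/49) = 6*pi*(-sqrt(35) + 2*sqrt(21))/49

Final answer: 6*pi*(-sqrt(35) + 2*sqrt(21))/49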